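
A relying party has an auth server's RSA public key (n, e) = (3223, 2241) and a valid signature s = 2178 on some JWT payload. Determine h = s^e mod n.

1122

s^2 ≡ 2178^2 = 4743684 ≡ 2651
s^4 ≡ 2651^2 = 7027801 ≡ 1661
s^8 ≡ 1661^2 = 2758921 ≡ 33
s^16 ≡ 33^2 = 1089
s^32 ≡ 1089^2 = 1185921 ≡ 3080
s^64 ≡ 3080^2 = 9486400 ≡ 1111
s^128 ≡ 1111^2 = 1234321 ≡ 3135
s^256 ≡ 3135^2 = 9828225 ≡ 1298
s^512 ≡ 1298^2 = 1684804 ≡ 2398
s^1024 ≡ 2398^2 = 5750404 ≡ 572
s^2048 ≡ 572^2 = 327184 ≡ 1661
2241 = 2048 + 128 + 64 + 1, so s^2241 ≡ 1661·3135·1111·2178 ≡ 1122 (mod 3223)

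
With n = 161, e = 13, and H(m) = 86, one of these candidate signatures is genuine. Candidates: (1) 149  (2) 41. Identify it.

1

Candidate 1: 149^2 = 22201 ≡ 144; 149^4 ≡ 144^2 = 20736 ≡ 128; 149^8 ≡ 128^2 = 16384 ≡ 123; 13 = 8 + 4 + 1, so 149^13 ≡ 123·128·149 ≡ 86 (mod 161)
  → matches H(m) = 86
Candidate 2: 41^2 = 1681 ≡ 71; 41^4 ≡ 71^2 = 5041 ≡ 50; 41^8 ≡ 50^2 = 2500 ≡ 85; 13 = 8 + 4 + 1, so 41^13 ≡ 85·50·41 ≡ 48 (mod 161)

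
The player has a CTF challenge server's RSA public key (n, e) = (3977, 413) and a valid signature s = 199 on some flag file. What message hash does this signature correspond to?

Squares mod 3977: s^1≡199, s^2≡3808, s^4≡722, s^8≡297, s^16≡715, s^32≡2169, s^64≡3747, s^128≡1199, s^256≡1904
413 = 256 + 128 + 16 + 8 + 4 + 1, so s^413 ≡ 1904·1199·715·297·722·199 ≡ 2887 (mod 3977)

2887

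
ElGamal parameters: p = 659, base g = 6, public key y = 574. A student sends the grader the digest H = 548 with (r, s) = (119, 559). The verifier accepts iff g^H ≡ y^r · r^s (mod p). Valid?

no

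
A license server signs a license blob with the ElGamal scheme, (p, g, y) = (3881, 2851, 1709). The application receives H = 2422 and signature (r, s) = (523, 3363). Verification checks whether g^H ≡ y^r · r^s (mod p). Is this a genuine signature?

Left side g^H mod p:
2851^2 = 8128201 ≡ 1387
2851^4 ≡ 1387^2 = 1923769 ≡ 2674
2851^8 ≡ 2674^2 = 7150276 ≡ 1474
2851^16 ≡ 1474^2 = 2172676 ≡ 3197
2851^32 ≡ 3197^2 = 10220809 ≡ 2136
2851^64 ≡ 2136^2 = 4562496 ≡ 2321
2851^128 ≡ 2321^2 = 5387041 ≡ 213
2851^256 ≡ 213^2 = 45369 ≡ 2678
2851^512 ≡ 2678^2 = 7171684 ≡ 3477
2851^1024 ≡ 3477^2 = 12089529 ≡ 214
2851^2048 ≡ 214^2 = 45796 ≡ 3105
2422 = 2048 + 256 + 64 + 32 + 16 + 4 + 2, so 2851^2422 ≡ 3105·2678·2321·2136·3197·2674·1387 ≡ 3700 (mod 3881)
Right side y^r · r^s mod p:
1709^2 = 2920681 ≡ 2169
1709^4 ≡ 2169^2 = 4704561 ≡ 789
1709^8 ≡ 789^2 = 622521 ≡ 1561
1709^16 ≡ 1561^2 = 2436721 ≡ 3334
1709^32 ≡ 3334^2 = 11115556 ≡ 372
1709^64 ≡ 372^2 = 138384 ≡ 2549
1709^128 ≡ 2549^2 = 6497401 ≡ 607
1709^256 ≡ 607^2 = 368449 ≡ 3635
1709^512 ≡ 3635^2 = 13213225 ≡ 2301
523 = 512 + 8 + 2 + 1, so 1709^523 ≡ 2301·1561·2169·1709 ≡ 1784 (mod 3881)
523^2 = 273529 ≡ 1859
523^4 ≡ 1859^2 = 3455881 ≡ 1791
523^8 ≡ 1791^2 = 3207681 ≡ 1975
523^16 ≡ 1975^2 = 3900625 ≡ 220
523^32 ≡ 220^2 = 48400 ≡ 1828
523^64 ≡ 1828^2 = 3341584 ≡ 43
523^128 ≡ 43^2 = 1849
523^256 ≡ 1849^2 = 3418801 ≡ 3521
523^512 ≡ 3521^2 = 12397441 ≡ 1527
523^1024 ≡ 1527^2 = 2331729 ≡ 3129
523^2048 ≡ 3129^2 = 9790641 ≡ 2759
3363 = 2048 + 1024 + 256 + 32 + 2 + 1, so 523^3363 ≡ 2759·3129·3521·1828·1859·523 ≡ 3039 (mod 3881)
1784·3039 = 5421576 ≡ 3700 (mod 3881)
3700 ≡ 3700 (mod 3881), so the signature is genuine.

genuine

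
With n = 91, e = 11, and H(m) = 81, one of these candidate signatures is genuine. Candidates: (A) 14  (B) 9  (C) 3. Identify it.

B

Candidate A: Squares mod 91: 14^1≡14, 14^2≡14, 14^4≡14, 14^8≡14; 11 = 8 + 2 + 1, so 14^11 ≡ 14·14·14 ≡ 14 (mod 91)
Candidate B: Squares mod 91: 9^1≡9, 9^2≡81, 9^4≡9, 9^8≡81; 11 = 8 + 2 + 1, so 9^11 ≡ 81·81·9 ≡ 81 (mod 91)
  → matches H(m) = 81
Candidate C: Squares mod 91: 3^1≡3, 3^2≡9, 3^4≡81, 3^8≡9; 11 = 8 + 2 + 1, so 3^11 ≡ 9·9·3 ≡ 61 (mod 91)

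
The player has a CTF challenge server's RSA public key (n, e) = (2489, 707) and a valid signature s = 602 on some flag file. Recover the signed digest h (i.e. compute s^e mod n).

204

s^707 mod 2489 = 204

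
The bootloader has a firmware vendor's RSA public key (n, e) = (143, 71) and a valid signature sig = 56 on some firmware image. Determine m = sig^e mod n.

23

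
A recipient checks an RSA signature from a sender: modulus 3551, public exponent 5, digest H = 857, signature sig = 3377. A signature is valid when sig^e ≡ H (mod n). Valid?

sig^2 ≡ 3377^2 = 11404129 ≡ 1868
sig^4 ≡ 1868^2 = 3489424 ≡ 2342
5 = 4 + 1, so sig^5 ≡ 2342·3377 ≡ 857 (mod 3551)
Since 857 equals the digest 857, verification succeeds.

yes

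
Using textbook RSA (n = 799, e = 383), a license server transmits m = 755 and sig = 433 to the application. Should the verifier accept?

Squares mod 799: sig^1≡433, sig^2≡523, sig^4≡271, sig^8≡732, sig^16≡494, sig^32≡341, sig^64≡426, sig^128≡103, sig^256≡222
383 = 256 + 64 + 32 + 16 + 8 + 4 + 2 + 1, so sig^383 ≡ 222·426·341·494·732·271·523·433 ≡ 134 (mod 799)
sig^383 mod 799 = 134, but m = 755.

reject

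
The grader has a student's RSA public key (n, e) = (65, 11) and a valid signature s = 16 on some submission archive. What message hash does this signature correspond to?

s^2 ≡ 16^2 = 256 ≡ 61
s^4 ≡ 61^2 = 3721 ≡ 16
s^8 ≡ 16^2 = 256 ≡ 61
11 = 8 + 2 + 1, so s^11 ≡ 61·61·16 ≡ 61 (mod 65)

61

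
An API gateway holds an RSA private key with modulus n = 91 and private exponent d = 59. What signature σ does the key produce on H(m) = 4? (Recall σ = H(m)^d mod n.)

23

(H(m))^2 ≡ 4^2 = 16
(H(m))^4 ≡ 16^2 = 256 ≡ 74
(H(m))^8 ≡ 74^2 = 5476 ≡ 16
(H(m))^16 ≡ 16^2 = 256 ≡ 74
(H(m))^32 ≡ 74^2 = 5476 ≡ 16
59 = 32 + 16 + 8 + 2 + 1, so (H(m))^59 ≡ 16·74·16·16·4 ≡ 23 (mod 91)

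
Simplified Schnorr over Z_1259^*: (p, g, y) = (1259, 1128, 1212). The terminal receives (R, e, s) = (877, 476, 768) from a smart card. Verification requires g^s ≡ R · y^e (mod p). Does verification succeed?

fails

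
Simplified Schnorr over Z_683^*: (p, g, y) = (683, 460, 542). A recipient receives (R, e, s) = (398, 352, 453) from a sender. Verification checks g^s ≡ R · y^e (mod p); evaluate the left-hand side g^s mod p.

412

460^2 = 211600 ≡ 553
460^4 ≡ 553^2 = 305809 ≡ 508
460^8 ≡ 508^2 = 258064 ≡ 573
460^16 ≡ 573^2 = 328329 ≡ 489
460^32 ≡ 489^2 = 239121 ≡ 71
460^64 ≡ 71^2 = 5041 ≡ 260
460^128 ≡ 260^2 = 67600 ≡ 666
460^256 ≡ 666^2 = 443556 ≡ 289
453 = 256 + 128 + 64 + 4 + 1, so 460^453 ≡ 289·666·260·508·460 ≡ 412 (mod 683)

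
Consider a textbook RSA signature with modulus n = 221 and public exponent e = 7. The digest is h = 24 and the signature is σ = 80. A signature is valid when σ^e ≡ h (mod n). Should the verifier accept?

accept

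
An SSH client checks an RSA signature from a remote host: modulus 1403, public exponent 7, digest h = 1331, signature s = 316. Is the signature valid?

s^7 mod 1403 = 1331
s^7 mod 1403 = 1331 matches h.

valid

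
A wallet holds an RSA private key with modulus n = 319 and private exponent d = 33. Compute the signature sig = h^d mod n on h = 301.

h^2 ≡ 301^2 = 90601 ≡ 5
h^4 ≡ 5^2 = 25
h^8 ≡ 25^2 = 625 ≡ 306
h^16 ≡ 306^2 = 93636 ≡ 169
h^32 ≡ 169^2 = 28561 ≡ 170
33 = 32 + 1, so h^33 ≡ 170·301 ≡ 130 (mod 319)

130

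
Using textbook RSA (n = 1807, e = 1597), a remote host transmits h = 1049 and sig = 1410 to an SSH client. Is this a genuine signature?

forged

sig^2 ≡ 1410^2 = 1988100 ≡ 400
sig^4 ≡ 400^2 = 160000 ≡ 984
sig^8 ≡ 984^2 = 968256 ≡ 1511
sig^16 ≡ 1511^2 = 2283121 ≡ 880
sig^32 ≡ 880^2 = 774400 ≡ 1004
sig^64 ≡ 1004^2 = 1008016 ≡ 1517
sig^128 ≡ 1517^2 = 2301289 ≡ 978
sig^256 ≡ 978^2 = 956484 ≡ 581
sig^512 ≡ 581^2 = 337561 ≡ 1459
sig^1024 ≡ 1459^2 = 2128681 ≡ 35
1597 = 1024 + 512 + 32 + 16 + 8 + 4 + 1, so sig^1597 ≡ 35·1459·1004·880·1511·984·1410 ≡ 1696 (mod 1807)
1696 ≠ 1049, so verification fails.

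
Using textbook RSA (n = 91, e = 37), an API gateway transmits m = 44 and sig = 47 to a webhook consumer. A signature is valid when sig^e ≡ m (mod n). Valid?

sig^2 ≡ 47^2 = 2209 ≡ 25
sig^4 ≡ 25^2 = 625 ≡ 79
sig^8 ≡ 79^2 = 6241 ≡ 53
sig^16 ≡ 53^2 = 2809 ≡ 79
sig^32 ≡ 79^2 = 6241 ≡ 53
37 = 32 + 4 + 1, so sig^37 ≡ 53·79·47 ≡ 47 (mod 91)
47 ≠ 44, so verification fails.

no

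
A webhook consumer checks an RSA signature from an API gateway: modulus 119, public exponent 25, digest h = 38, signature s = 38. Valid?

s^2 ≡ 38^2 = 1444 ≡ 16
s^4 ≡ 16^2 = 256 ≡ 18
s^8 ≡ 18^2 = 324 ≡ 86
s^16 ≡ 86^2 = 7396 ≡ 18
25 = 16 + 8 + 1, so s^25 ≡ 18·86·38 ≡ 38 (mod 119)
38 = h, so the signature checks out.

yes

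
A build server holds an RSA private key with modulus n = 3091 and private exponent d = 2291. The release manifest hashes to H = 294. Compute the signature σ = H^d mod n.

H^2 ≡ 294^2 = 86436 ≡ 2979
H^4 ≡ 2979^2 = 8874441 ≡ 180
H^8 ≡ 180^2 = 32400 ≡ 1490
H^16 ≡ 1490^2 = 2220100 ≡ 762
H^32 ≡ 762^2 = 580644 ≡ 2627
H^64 ≡ 2627^2 = 6901129 ≡ 2017
H^128 ≡ 2017^2 = 4068289 ≡ 533
H^256 ≡ 533^2 = 284089 ≡ 2808
H^512 ≡ 2808^2 = 7884864 ≡ 2814
H^1024 ≡ 2814^2 = 7918596 ≡ 2545
H^2048 ≡ 2545^2 = 6477025 ≡ 1380
2291 = 2048 + 128 + 64 + 32 + 16 + 2 + 1, so H^2291 ≡ 1380·533·2017·2627·762·2979·294 ≡ 1603 (mod 3091)

1603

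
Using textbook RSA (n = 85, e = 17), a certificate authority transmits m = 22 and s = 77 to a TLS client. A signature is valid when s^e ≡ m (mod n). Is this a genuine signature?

forged

Squares mod 85: s^1≡77, s^2≡64, s^4≡16, s^8≡1, s^16≡1
17 = 16 + 1, so s^17 ≡ 1·77 ≡ 77 (mod 85)
s^17 mod 85 = 77, but m = 22.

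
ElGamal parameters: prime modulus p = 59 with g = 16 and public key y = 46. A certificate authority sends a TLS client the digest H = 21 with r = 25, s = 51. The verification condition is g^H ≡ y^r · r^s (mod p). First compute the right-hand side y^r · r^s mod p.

22

46^2 = 2116 ≡ 51
46^4 ≡ 51^2 = 2601 ≡ 5
46^8 ≡ 5^2 = 25
46^16 ≡ 25^2 = 625 ≡ 35
25 = 16 + 8 + 1, so 46^25 ≡ 35·25·46 ≡ 12 (mod 59)
25^2 = 625 ≡ 35
25^4 ≡ 35^2 = 1225 ≡ 45
25^8 ≡ 45^2 = 2025 ≡ 19
25^16 ≡ 19^2 = 361 ≡ 7
25^32 ≡ 7^2 = 49
51 = 32 + 16 + 2 + 1, so 25^51 ≡ 49·7·35·25 ≡ 51 (mod 59)
y^r · r^s ≡ 12·51 = 612 ≡ 22 (mod 59)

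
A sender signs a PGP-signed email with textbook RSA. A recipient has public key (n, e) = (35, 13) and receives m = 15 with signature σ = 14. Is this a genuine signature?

forged

σ^2 ≡ 14^2 = 196 ≡ 21
σ^4 ≡ 21^2 = 441 ≡ 21
σ^8 ≡ 21^2 = 441 ≡ 21
13 = 8 + 4 + 1, so σ^13 ≡ 21·21·14 ≡ 14 (mod 35)
14 ≠ 15, so verification fails.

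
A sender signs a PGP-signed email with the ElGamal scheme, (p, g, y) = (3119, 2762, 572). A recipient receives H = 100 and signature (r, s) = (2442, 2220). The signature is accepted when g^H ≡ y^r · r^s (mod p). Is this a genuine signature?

genuine

Left side g^H mod p:
2762^2 = 7628644 ≡ 2689
2762^4 ≡ 2689^2 = 7230721 ≡ 879
2762^8 ≡ 879^2 = 772641 ≡ 2248
2762^16 ≡ 2248^2 = 5053504 ≡ 724
2762^32 ≡ 724^2 = 524176 ≡ 184
2762^64 ≡ 184^2 = 33856 ≡ 2666
100 = 64 + 32 + 4, so 2762^100 ≡ 2666·184·879 ≡ 2021 (mod 3119)
Right side y^r · r^s mod p:
572^2 = 327184 ≡ 2808
572^4 ≡ 2808^2 = 7884864 ≡ 32
572^8 ≡ 32^2 = 1024
572^16 ≡ 1024^2 = 1048576 ≡ 592
572^32 ≡ 592^2 = 350464 ≡ 1136
572^64 ≡ 1136^2 = 1290496 ≡ 2349
572^128 ≡ 2349^2 = 5517801 ≡ 290
572^256 ≡ 290^2 = 84100 ≡ 3006
572^512 ≡ 3006^2 = 9036036 ≡ 293
572^1024 ≡ 293^2 = 85849 ≡ 1636
572^2048 ≡ 1636^2 = 2676496 ≡ 394
2442 = 2048 + 256 + 128 + 8 + 2, so 572^2442 ≡ 394·3006·290·1024·2808 ≡ 666 (mod 3119)
2442^2 = 5963364 ≡ 2955
2442^4 ≡ 2955^2 = 8732025 ≡ 1944
2442^8 ≡ 1944^2 = 3779136 ≡ 2027
2442^16 ≡ 2027^2 = 4108729 ≡ 1006
2442^32 ≡ 1006^2 = 1012036 ≡ 1480
2442^64 ≡ 1480^2 = 2190400 ≡ 862
2442^128 ≡ 862^2 = 743044 ≡ 722
2442^256 ≡ 722^2 = 521284 ≡ 411
2442^512 ≡ 411^2 = 168921 ≡ 495
2442^1024 ≡ 495^2 = 245025 ≡ 1743
2442^2048 ≡ 1743^2 = 3038049 ≡ 143
2220 = 2048 + 128 + 32 + 8 + 4, so 2442^2220 ≡ 143·722·1480·2027·1944 ≡ 1600 (mod 3119)
666·1600 = 1065600 ≡ 2021 (mod 3119)
2021 ≡ 2021 (mod 3119), so the signature is genuine.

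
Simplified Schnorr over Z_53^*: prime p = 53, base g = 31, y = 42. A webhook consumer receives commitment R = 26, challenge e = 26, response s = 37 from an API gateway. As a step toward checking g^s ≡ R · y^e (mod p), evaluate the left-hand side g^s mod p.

Squares mod 53: 31^1≡31, 31^2≡7, 31^4≡49, 31^8≡16, 31^16≡44, 31^32≡28
37 = 32 + 4 + 1, so 31^37 ≡ 28·49·31 ≡ 26 (mod 53)

26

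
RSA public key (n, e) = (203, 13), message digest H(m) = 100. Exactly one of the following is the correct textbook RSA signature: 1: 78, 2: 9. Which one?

2

Candidate 1: 78^13 mod 203 = 190
Candidate 2: 9^13 mod 203 = 100
  → matches H(m) = 100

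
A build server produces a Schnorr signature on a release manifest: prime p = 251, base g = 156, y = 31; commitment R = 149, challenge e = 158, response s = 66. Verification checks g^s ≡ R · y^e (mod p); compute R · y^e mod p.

31^158 mod 251 = 122
R · y^e ≡ 149·122 = 18178 ≡ 106 (mod 251)

106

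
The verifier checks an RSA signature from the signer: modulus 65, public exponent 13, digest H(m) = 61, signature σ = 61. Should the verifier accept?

σ^2 ≡ 61^2 = 3721 ≡ 16
σ^4 ≡ 16^2 = 256 ≡ 61
σ^8 ≡ 61^2 = 3721 ≡ 16
13 = 8 + 4 + 1, so σ^13 ≡ 16·61·61 ≡ 61 (mod 65)
61 = H(m), so the signature checks out.

accept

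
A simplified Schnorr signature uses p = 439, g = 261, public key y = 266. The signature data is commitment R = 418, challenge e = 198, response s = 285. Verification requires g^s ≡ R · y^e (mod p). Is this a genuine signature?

g^s mod p:
261^2 = 68121 ≡ 76
261^4 ≡ 76^2 = 5776 ≡ 69
261^8 ≡ 69^2 = 4761 ≡ 371
261^16 ≡ 371^2 = 137641 ≡ 234
261^32 ≡ 234^2 = 54756 ≡ 320
261^64 ≡ 320^2 = 102400 ≡ 113
261^128 ≡ 113^2 = 12769 ≡ 38
261^256 ≡ 38^2 = 1444 ≡ 127
285 = 256 + 16 + 8 + 4 + 1, so 261^285 ≡ 127·234·371·69·261 ≡ 247 (mod 439)
R · y^e mod p:
266^2 = 70756 ≡ 77
266^4 ≡ 77^2 = 5929 ≡ 222
266^8 ≡ 222^2 = 49284 ≡ 116
266^16 ≡ 116^2 = 13456 ≡ 286
266^32 ≡ 286^2 = 81796 ≡ 142
266^64 ≡ 142^2 = 20164 ≡ 409
266^128 ≡ 409^2 = 167281 ≡ 22
198 = 128 + 64 + 4 + 2, so 266^198 ≡ 22·409·222·77 ≡ 260 (mod 439)
418·260 = 108680 ≡ 247 (mod 439)
247 ≡ 247 (mod 439); signature holds.

genuine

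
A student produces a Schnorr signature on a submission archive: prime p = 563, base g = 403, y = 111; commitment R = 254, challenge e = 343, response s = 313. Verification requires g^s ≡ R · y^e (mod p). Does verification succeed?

fails

g^s mod p:
Squares mod 563: 403^1≡403, 403^2≡265, 403^4≡413, 403^8≡543, 403^16≡400, 403^32≡108, 403^64≡404, 403^128≡509, 403^256≡101
313 = 256 + 32 + 16 + 8 + 1, so 403^313 ≡ 101·108·400·543·403 ≡ 455 (mod 563)
R · y^e mod p:
Squares mod 563: 111^1≡111, 111^2≡498, 111^4≡284, 111^8≡147, 111^16≡215, 111^32≡59, 111^64≡103, 111^128≡475, 111^256≡425
343 = 256 + 64 + 16 + 4 + 2 + 1, so 111^343 ≡ 425·103·215·284·498·111 ≡ 426 (mod 563)
254·426 = 108204 ≡ 108 (mod 563)
455 ≠ 108; the check fails.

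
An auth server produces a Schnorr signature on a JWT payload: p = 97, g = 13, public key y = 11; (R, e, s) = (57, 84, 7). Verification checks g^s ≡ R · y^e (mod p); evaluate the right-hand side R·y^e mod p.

90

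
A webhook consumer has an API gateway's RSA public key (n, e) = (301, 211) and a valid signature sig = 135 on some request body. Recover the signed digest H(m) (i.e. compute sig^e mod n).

135

Squares mod 301: sig^1≡135, sig^2≡165, sig^4≡135, sig^8≡165, sig^16≡135, sig^32≡165, sig^64≡135, sig^128≡165
211 = 128 + 64 + 16 + 2 + 1, so sig^211 ≡ 165·135·135·165·135 ≡ 135 (mod 301)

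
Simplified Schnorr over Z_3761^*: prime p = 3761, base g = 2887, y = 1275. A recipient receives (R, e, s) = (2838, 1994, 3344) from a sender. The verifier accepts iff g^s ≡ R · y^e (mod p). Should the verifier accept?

reject

g^s mod p:
2887^3344 mod 3761 = 2145
R · y^e mod p:
1275^1994 mod 3761 = 758
2838·758 = 2151204 ≡ 3673 (mod 3761)
2145 ≠ 3673; the check fails.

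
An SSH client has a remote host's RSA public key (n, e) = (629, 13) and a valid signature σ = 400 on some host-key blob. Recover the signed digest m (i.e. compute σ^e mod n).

Squares mod 629: σ^1≡400, σ^2≡234, σ^4≡33, σ^8≡460
13 = 8 + 4 + 1, so σ^13 ≡ 460·33·400 ≡ 263 (mod 629)

263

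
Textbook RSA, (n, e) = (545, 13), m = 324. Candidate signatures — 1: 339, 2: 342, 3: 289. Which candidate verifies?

1

Candidate 1: Squares mod 545: 339^1≡339, 339^2≡471, 339^4≡26, 339^8≡131; 13 = 8 + 4 + 1, so 339^13 ≡ 131·26·339 ≡ 324 (mod 545)
  → matches m = 324
Candidate 2: Squares mod 545: 342^1≡342, 342^2≡334, 342^4≡376, 342^8≡221; 13 = 8 + 4 + 1, so 342^13 ≡ 221·376·342 ≡ 352 (mod 545)
Candidate 3: Squares mod 545: 289^1≡289, 289^2≡136, 289^4≡511, 289^8≡66; 13 = 8 + 4 + 1, so 289^13 ≡ 66·511·289 ≡ 34 (mod 545)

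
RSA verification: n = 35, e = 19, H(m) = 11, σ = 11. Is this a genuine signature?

genuine

σ^2 ≡ 11^2 = 121 ≡ 16
σ^4 ≡ 16^2 = 256 ≡ 11
σ^8 ≡ 11^2 = 121 ≡ 16
σ^16 ≡ 16^2 = 256 ≡ 11
19 = 16 + 2 + 1, so σ^19 ≡ 11·16·11 ≡ 11 (mod 35)
11 = H(m), so the signature checks out.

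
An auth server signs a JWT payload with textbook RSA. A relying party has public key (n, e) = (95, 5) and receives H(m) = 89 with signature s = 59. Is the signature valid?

Squares mod 95: s^1≡59, s^2≡61, s^4≡16
5 = 4 + 1, so s^5 ≡ 16·59 ≡ 89 (mod 95)
Since 89 equals the digest 89, verification succeeds.

valid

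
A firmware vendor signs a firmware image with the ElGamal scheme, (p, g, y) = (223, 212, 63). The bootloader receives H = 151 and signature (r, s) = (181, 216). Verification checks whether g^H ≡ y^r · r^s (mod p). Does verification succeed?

passes

Left side g^H mod p:
212^2 = 44944 ≡ 121
212^4 ≡ 121^2 = 14641 ≡ 146
212^8 ≡ 146^2 = 21316 ≡ 131
212^16 ≡ 131^2 = 17161 ≡ 213
212^32 ≡ 213^2 = 45369 ≡ 100
212^64 ≡ 100^2 = 10000 ≡ 188
212^128 ≡ 188^2 = 35344 ≡ 110
151 = 128 + 16 + 4 + 2 + 1, so 212^151 ≡ 110·213·146·121·212 ≡ 166 (mod 223)
Right side y^r · r^s mod p:
63^2 = 3969 ≡ 178
63^4 ≡ 178^2 = 31684 ≡ 18
63^8 ≡ 18^2 = 324 ≡ 101
63^16 ≡ 101^2 = 10201 ≡ 166
63^32 ≡ 166^2 = 27556 ≡ 127
63^64 ≡ 127^2 = 16129 ≡ 73
63^128 ≡ 73^2 = 5329 ≡ 200
181 = 128 + 32 + 16 + 4 + 1, so 63^181 ≡ 200·127·166·18·63 ≡ 188 (mod 223)
181^2 = 32761 ≡ 203
181^4 ≡ 203^2 = 41209 ≡ 177
181^8 ≡ 177^2 = 31329 ≡ 109
181^16 ≡ 109^2 = 11881 ≡ 62
181^32 ≡ 62^2 = 3844 ≡ 53
181^64 ≡ 53^2 = 2809 ≡ 133
181^128 ≡ 133^2 = 17689 ≡ 72
216 = 128 + 64 + 16 + 8, so 181^216 ≡ 72·133·62·109 ≡ 8 (mod 223)
188·8 = 1504 ≡ 166 (mod 223)
166 ≡ 166 (mod 223), so the signature is genuine.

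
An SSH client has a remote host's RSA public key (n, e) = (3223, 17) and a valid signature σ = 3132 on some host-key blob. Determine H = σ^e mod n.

σ^2 ≡ 3132^2 = 9809424 ≡ 1835
σ^4 ≡ 1835^2 = 3367225 ≡ 2413
σ^8 ≡ 2413^2 = 5822569 ≡ 1831
σ^16 ≡ 1831^2 = 3352561 ≡ 641
17 = 16 + 1, so σ^17 ≡ 641·3132 ≡ 2906 (mod 3223)

2906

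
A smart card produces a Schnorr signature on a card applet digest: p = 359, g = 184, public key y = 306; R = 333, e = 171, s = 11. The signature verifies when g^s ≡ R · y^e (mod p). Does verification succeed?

passes

g^s mod p:
184^2 = 33856 ≡ 110
184^4 ≡ 110^2 = 12100 ≡ 253
184^8 ≡ 253^2 = 64009 ≡ 107
11 = 8 + 2 + 1, so 184^11 ≡ 107·110·184 ≡ 192 (mod 359)
R · y^e mod p:
306^2 = 93636 ≡ 296
306^4 ≡ 296^2 = 87616 ≡ 20
306^8 ≡ 20^2 = 400 ≡ 41
306^16 ≡ 41^2 = 1681 ≡ 245
306^32 ≡ 245^2 = 60025 ≡ 72
306^64 ≡ 72^2 = 5184 ≡ 158
306^128 ≡ 158^2 = 24964 ≡ 193
171 = 128 + 32 + 8 + 2 + 1, so 306^171 ≡ 193·72·41·296·306 ≡ 324 (mod 359)
333·324 = 107892 ≡ 192 (mod 359)
192 ≡ 192 (mod 359); signature holds.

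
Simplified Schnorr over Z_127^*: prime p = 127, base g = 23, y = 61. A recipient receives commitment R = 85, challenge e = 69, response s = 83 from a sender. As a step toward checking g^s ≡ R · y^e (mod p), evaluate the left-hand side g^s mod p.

23^2 = 529 ≡ 21
23^4 ≡ 21^2 = 441 ≡ 60
23^8 ≡ 60^2 = 3600 ≡ 44
23^16 ≡ 44^2 = 1936 ≡ 31
23^32 ≡ 31^2 = 961 ≡ 72
23^64 ≡ 72^2 = 5184 ≡ 104
83 = 64 + 16 + 2 + 1, so 23^83 ≡ 104·31·21·23 ≡ 45 (mod 127)

45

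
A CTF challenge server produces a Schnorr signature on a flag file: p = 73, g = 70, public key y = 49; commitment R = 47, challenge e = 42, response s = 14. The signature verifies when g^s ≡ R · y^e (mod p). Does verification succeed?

g^s mod p:
70^2 = 4900 ≡ 9
70^4 ≡ 9^2 = 81 ≡ 8
70^8 ≡ 8^2 = 64
14 = 8 + 4 + 2, so 70^14 ≡ 64·8·9 ≡ 9 (mod 73)
R · y^e mod p:
49^2 = 2401 ≡ 65
49^4 ≡ 65^2 = 4225 ≡ 64
49^8 ≡ 64^2 = 4096 ≡ 8
49^16 ≡ 8^2 = 64
49^32 ≡ 64^2 = 4096 ≡ 8
42 = 32 + 8 + 2, so 49^42 ≡ 8·8·65 ≡ 72 (mod 73)
47·72 = 3384 ≡ 26 (mod 73)
9 ≠ 26; the check fails.

fails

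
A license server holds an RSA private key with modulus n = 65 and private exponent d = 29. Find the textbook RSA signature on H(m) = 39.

39

(H(m))^2 ≡ 39^2 = 1521 ≡ 26
(H(m))^4 ≡ 26^2 = 676 ≡ 26
(H(m))^8 ≡ 26^2 = 676 ≡ 26
(H(m))^16 ≡ 26^2 = 676 ≡ 26
29 = 16 + 8 + 4 + 1, so (H(m))^29 ≡ 26·26·26·39 ≡ 39 (mod 65)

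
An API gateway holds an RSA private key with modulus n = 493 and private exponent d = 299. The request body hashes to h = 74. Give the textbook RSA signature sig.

226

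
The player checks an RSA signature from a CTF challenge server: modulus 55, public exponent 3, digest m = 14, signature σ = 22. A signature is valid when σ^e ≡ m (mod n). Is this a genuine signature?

Squares mod 55: σ^1≡22, σ^2≡44
3 = 2 + 1, so σ^3 ≡ 44·22 ≡ 33 (mod 55)
The recovered value 33 does not match the digest 14.

forged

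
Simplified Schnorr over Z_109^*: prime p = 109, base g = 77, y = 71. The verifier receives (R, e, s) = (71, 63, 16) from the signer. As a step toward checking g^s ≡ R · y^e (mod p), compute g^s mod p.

38

77^16 mod 109 = 38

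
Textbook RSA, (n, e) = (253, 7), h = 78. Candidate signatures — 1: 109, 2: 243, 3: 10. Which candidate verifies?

Candidate 1: 109^7 mod 253 = 43
Candidate 2: 243^7 mod 253 = 78
  → matches h = 78
Candidate 3: 10^7 mod 253 = 175

2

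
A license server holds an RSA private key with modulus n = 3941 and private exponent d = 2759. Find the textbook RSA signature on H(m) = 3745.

2709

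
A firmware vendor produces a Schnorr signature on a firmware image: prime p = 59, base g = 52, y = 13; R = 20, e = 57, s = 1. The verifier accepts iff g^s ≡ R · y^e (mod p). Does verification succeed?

g^s mod p:
52^1 mod 59 = 52
R · y^e mod p:
13^2 = 169 ≡ 51
13^4 ≡ 51^2 = 2601 ≡ 5
13^8 ≡ 5^2 = 25
13^16 ≡ 25^2 = 625 ≡ 35
13^32 ≡ 35^2 = 1225 ≡ 45
57 = 32 + 16 + 8 + 1, so 13^57 ≡ 45·35·25·13 ≡ 50 (mod 59)
20·50 = 1000 ≡ 56 (mod 59)
52 ≠ 56; the check fails.

fails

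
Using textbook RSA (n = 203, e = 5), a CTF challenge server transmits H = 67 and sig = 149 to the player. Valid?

sig^2 ≡ 149^2 = 22201 ≡ 74
sig^4 ≡ 74^2 = 5476 ≡ 198
5 = 4 + 1, so sig^5 ≡ 198·149 ≡ 67 (mod 203)
sig^5 mod 203 = 67 matches H.

yes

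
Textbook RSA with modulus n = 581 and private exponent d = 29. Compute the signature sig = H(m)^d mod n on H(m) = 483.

(H(m))^29 mod 581 = 413

413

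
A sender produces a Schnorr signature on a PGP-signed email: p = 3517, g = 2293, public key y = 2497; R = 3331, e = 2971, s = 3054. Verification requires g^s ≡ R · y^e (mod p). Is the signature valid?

valid

g^s mod p:
2293^3054 mod 3517 = 2028
R · y^e mod p:
2497^2971 mod 3517 = 216
3331·216 = 719496 ≡ 2028 (mod 3517)
2028 ≡ 2028 (mod 3517); signature holds.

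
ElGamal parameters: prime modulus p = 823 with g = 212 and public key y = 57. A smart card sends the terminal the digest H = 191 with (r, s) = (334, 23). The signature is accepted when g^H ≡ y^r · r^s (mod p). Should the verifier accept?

reject

Left side g^H mod p:
212^2 = 44944 ≡ 502
212^4 ≡ 502^2 = 252004 ≡ 166
212^8 ≡ 166^2 = 27556 ≡ 397
212^16 ≡ 397^2 = 157609 ≡ 416
212^32 ≡ 416^2 = 173056 ≡ 226
212^64 ≡ 226^2 = 51076 ≡ 50
212^128 ≡ 50^2 = 2500 ≡ 31
191 = 128 + 32 + 16 + 8 + 4 + 2 + 1, so 212^191 ≡ 31·226·416·397·166·502·212 ≡ 248 (mod 823)
Right side y^r · r^s mod p:
57^2 = 3249 ≡ 780
57^4 ≡ 780^2 = 608400 ≡ 203
57^8 ≡ 203^2 = 41209 ≡ 59
57^16 ≡ 59^2 = 3481 ≡ 189
57^32 ≡ 189^2 = 35721 ≡ 332
57^64 ≡ 332^2 = 110224 ≡ 765
57^128 ≡ 765^2 = 585225 ≡ 72
57^256 ≡ 72^2 = 5184 ≡ 246
334 = 256 + 64 + 8 + 4 + 2, so 57^334 ≡ 246·765·59·203·780 ≡ 50 (mod 823)
334^2 = 111556 ≡ 451
334^4 ≡ 451^2 = 203401 ≡ 120
334^8 ≡ 120^2 = 14400 ≡ 409
334^16 ≡ 409^2 = 167281 ≡ 212
23 = 16 + 4 + 2 + 1, so 334^23 ≡ 212·120·451·334 ≡ 644 (mod 823)
50·644 = 32200 ≡ 103 (mod 823)
248 ≠ 103, so verification fails.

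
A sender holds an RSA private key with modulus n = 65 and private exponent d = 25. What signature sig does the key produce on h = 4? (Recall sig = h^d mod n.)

4

h^25 mod 65 = 4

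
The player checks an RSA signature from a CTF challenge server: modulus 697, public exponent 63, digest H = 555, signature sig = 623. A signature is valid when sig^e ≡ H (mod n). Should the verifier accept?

sig^63 mod 697 = 184
184 ≠ 555, so verification fails.

reject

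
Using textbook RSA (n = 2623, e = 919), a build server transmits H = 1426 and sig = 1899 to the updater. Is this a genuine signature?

sig^919 mod 2623 = 1426
Since 1426 equals the digest 1426, verification succeeds.

genuine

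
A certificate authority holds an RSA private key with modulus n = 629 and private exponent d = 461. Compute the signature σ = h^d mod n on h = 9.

229

h^461 mod 629 = 229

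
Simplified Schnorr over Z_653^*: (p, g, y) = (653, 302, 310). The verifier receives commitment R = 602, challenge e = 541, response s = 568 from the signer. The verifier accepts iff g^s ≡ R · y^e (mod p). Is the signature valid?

g^s mod p:
Squares mod 653: 302^1≡302, 302^2≡437, 302^4≡293, 302^8≡306, 302^16≡257, 302^32≡96, 302^64≡74, 302^128≡252, 302^256≡163, 302^512≡449
568 = 512 + 32 + 16 + 8, so 302^568 ≡ 449·96·257·306 ≡ 386 (mod 653)
R · y^e mod p:
Squares mod 653: 310^1≡310, 310^2≡109, 310^4≡127, 310^8≡457, 310^16≡542, 310^32≡567, 310^64≡213, 310^128≡312, 310^256≡47, 310^512≡250
541 = 512 + 16 + 8 + 4 + 1, so 310^541 ≡ 250·542·457·127·310 ≡ 279 (mod 653)
602·279 = 167958 ≡ 137 (mod 653)
386 ≠ 137; the check fails.

invalid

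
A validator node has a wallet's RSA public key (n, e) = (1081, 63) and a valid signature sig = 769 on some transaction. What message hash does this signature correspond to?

sig^2 ≡ 769^2 = 591361 ≡ 54
sig^4 ≡ 54^2 = 2916 ≡ 754
sig^8 ≡ 754^2 = 568516 ≡ 991
sig^16 ≡ 991^2 = 982081 ≡ 533
sig^32 ≡ 533^2 = 284089 ≡ 867
63 = 32 + 16 + 8 + 4 + 2 + 1, so sig^63 ≡ 867·533·991·754·54·769 ≡ 366 (mod 1081)

366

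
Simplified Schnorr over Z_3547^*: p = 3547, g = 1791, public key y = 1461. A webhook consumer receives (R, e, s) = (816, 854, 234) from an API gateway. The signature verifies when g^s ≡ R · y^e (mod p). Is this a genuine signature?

genuine

g^s mod p:
1791^234 mod 3547 = 1683
R · y^e mod p:
1461^854 mod 3547 = 2884
816·2884 = 2353344 ≡ 1683 (mod 3547)
1683 ≡ 1683 (mod 3547); signature holds.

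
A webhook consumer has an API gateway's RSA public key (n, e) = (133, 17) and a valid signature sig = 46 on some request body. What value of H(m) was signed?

107

Squares mod 133: sig^1≡46, sig^2≡121, sig^4≡11, sig^8≡121, sig^16≡11
17 = 16 + 1, so sig^17 ≡ 11·46 ≡ 107 (mod 133)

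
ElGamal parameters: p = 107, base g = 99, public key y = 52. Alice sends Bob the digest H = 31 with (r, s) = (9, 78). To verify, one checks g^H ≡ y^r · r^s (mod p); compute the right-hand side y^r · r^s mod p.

52^9 mod 107 = 37
9^78 mod 107 = 4
y^r · r^s ≡ 37·4 = 148 ≡ 41 (mod 107)

41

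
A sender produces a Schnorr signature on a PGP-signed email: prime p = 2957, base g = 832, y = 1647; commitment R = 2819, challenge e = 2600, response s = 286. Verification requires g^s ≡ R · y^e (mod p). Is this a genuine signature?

g^s mod p:
832^286 mod 2957 = 701
R · y^e mod p:
1647^2600 mod 2957 = 1302
2819·1302 = 3670338 ≡ 701 (mod 2957)
701 ≡ 701 (mod 2957); signature holds.

genuine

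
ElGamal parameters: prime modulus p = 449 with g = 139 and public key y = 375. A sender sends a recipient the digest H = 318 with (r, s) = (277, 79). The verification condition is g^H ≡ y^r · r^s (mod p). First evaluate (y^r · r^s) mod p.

375^277 mod 449 = 231
277^79 mod 449 = 395
y^r · r^s ≡ 231·395 = 91245 ≡ 98 (mod 449)

98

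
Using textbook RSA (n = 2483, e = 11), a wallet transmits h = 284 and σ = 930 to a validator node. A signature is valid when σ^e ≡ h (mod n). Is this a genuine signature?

Squares mod 2483: σ^1≡930, σ^2≡816, σ^4≡412, σ^8≡900
11 = 8 + 2 + 1, so σ^11 ≡ 900·816·930 ≡ 639 (mod 2483)
639 ≠ 284, so verification fails.

forged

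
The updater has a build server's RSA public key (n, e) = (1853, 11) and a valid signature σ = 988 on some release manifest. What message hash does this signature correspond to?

σ^2 ≡ 988^2 = 976144 ≡ 1466
σ^4 ≡ 1466^2 = 2149156 ≡ 1529
σ^8 ≡ 1529^2 = 2337841 ≡ 1208
11 = 8 + 2 + 1, so σ^11 ≡ 1208·1466·988 ≡ 144 (mod 1853)

144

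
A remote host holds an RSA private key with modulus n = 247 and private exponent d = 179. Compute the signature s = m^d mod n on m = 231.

108

m^2 ≡ 231^2 = 53361 ≡ 9
m^4 ≡ 9^2 = 81
m^8 ≡ 81^2 = 6561 ≡ 139
m^16 ≡ 139^2 = 19321 ≡ 55
m^32 ≡ 55^2 = 3025 ≡ 61
m^64 ≡ 61^2 = 3721 ≡ 16
m^128 ≡ 16^2 = 256 ≡ 9
179 = 128 + 32 + 16 + 2 + 1, so m^179 ≡ 9·61·55·9·231 ≡ 108 (mod 247)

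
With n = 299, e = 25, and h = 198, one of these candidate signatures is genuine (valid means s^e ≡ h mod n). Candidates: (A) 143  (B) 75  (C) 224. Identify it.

Candidate A: Squares mod 299: 143^1≡143, 143^2≡117, 143^4≡234, 143^8≡39, 143^16≡26; 25 = 16 + 8 + 1, so 143^25 ≡ 26·39·143 ≡ 286 (mod 299)
Candidate B: Squares mod 299: 75^1≡75, 75^2≡243, 75^4≡146, 75^8≡87, 75^16≡94; 25 = 16 + 8 + 1, so 75^25 ≡ 94·87·75 ≡ 101 (mod 299)
Candidate C: Squares mod 299: 224^1≡224, 224^2≡243, 224^4≡146, 224^8≡87, 224^16≡94; 25 = 16 + 8 + 1, so 224^25 ≡ 94·87·224 ≡ 198 (mod 299)
  → matches h = 198

C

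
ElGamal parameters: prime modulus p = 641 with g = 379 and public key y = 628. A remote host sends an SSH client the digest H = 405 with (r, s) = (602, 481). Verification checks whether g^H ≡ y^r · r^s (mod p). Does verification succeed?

fails

Left side g^H mod p:
379^2 = 143641 ≡ 57
379^4 ≡ 57^2 = 3249 ≡ 44
379^8 ≡ 44^2 = 1936 ≡ 13
379^16 ≡ 13^2 = 169
379^32 ≡ 169^2 = 28561 ≡ 357
379^64 ≡ 357^2 = 127449 ≡ 531
379^128 ≡ 531^2 = 281961 ≡ 562
379^256 ≡ 562^2 = 315844 ≡ 472
405 = 256 + 128 + 16 + 4 + 1, so 379^405 ≡ 472·562·169·44·379 ≡ 631 (mod 641)
Right side y^r · r^s mod p:
628^2 = 394384 ≡ 169
628^4 ≡ 169^2 = 28561 ≡ 357
628^8 ≡ 357^2 = 127449 ≡ 531
628^16 ≡ 531^2 = 281961 ≡ 562
628^32 ≡ 562^2 = 315844 ≡ 472
628^64 ≡ 472^2 = 222784 ≡ 357
628^128 ≡ 357^2 = 127449 ≡ 531
628^256 ≡ 531^2 = 281961 ≡ 562
628^512 ≡ 562^2 = 315844 ≡ 472
602 = 512 + 64 + 16 + 8 + 2, so 628^602 ≡ 472·357·562·531·169 ≡ 169 (mod 641)
602^2 = 362404 ≡ 239
602^4 ≡ 239^2 = 57121 ≡ 72
602^8 ≡ 72^2 = 5184 ≡ 56
602^16 ≡ 56^2 = 3136 ≡ 572
602^32 ≡ 572^2 = 327184 ≡ 274
602^64 ≡ 274^2 = 75076 ≡ 79
602^128 ≡ 79^2 = 6241 ≡ 472
602^256 ≡ 472^2 = 222784 ≡ 357
481 = 256 + 128 + 64 + 32 + 1, so 602^481 ≡ 357·472·79·274·602 ≡ 404 (mod 641)
169·404 = 68276 ≡ 330 (mod 641)
631 ≠ 330, so verification fails.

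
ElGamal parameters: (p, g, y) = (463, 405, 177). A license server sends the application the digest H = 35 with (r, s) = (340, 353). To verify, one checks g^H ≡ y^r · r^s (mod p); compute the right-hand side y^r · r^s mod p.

448

177^2 = 31329 ≡ 308
177^4 ≡ 308^2 = 94864 ≡ 412
177^8 ≡ 412^2 = 169744 ≡ 286
177^16 ≡ 286^2 = 81796 ≡ 308
177^32 ≡ 308^2 = 94864 ≡ 412
177^64 ≡ 412^2 = 169744 ≡ 286
177^128 ≡ 286^2 = 81796 ≡ 308
177^256 ≡ 308^2 = 94864 ≡ 412
340 = 256 + 64 + 16 + 4, so 177^340 ≡ 412·286·308·412 ≡ 412 (mod 463)
340^2 = 115600 ≡ 313
340^4 ≡ 313^2 = 97969 ≡ 276
340^8 ≡ 276^2 = 76176 ≡ 244
340^16 ≡ 244^2 = 59536 ≡ 272
340^32 ≡ 272^2 = 73984 ≡ 367
340^64 ≡ 367^2 = 134689 ≡ 419
340^128 ≡ 419^2 = 175561 ≡ 84
340^256 ≡ 84^2 = 7056 ≡ 111
353 = 256 + 64 + 32 + 1, so 340^353 ≡ 111·419·367·340 ≡ 82 (mod 463)
y^r · r^s ≡ 412·82 = 33784 ≡ 448 (mod 463)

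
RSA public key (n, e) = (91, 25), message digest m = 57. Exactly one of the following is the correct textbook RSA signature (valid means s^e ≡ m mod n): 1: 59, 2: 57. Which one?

2

Candidate 1: 59^25 mod 91 = 59
Candidate 2: 57^25 mod 91 = 57
  → matches m = 57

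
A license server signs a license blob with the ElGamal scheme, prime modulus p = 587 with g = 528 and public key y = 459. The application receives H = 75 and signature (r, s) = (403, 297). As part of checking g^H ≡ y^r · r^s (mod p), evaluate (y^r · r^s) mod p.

146

Squares mod 587: 459^1≡459, 459^2≡535, 459^4≡356, 459^8≡531, 459^16≡201, 459^32≡485, 459^64≡425, 459^128≡416, 459^256≡478
403 = 256 + 128 + 16 + 2 + 1, so 459^403 ≡ 478·416·201·535·459 ≡ 292 (mod 587)
Squares mod 587: 403^1≡403, 403^2≡397, 403^4≡293, 403^8≡147, 403^16≡477, 403^32≡360, 403^64≡460, 403^128≡280, 403^256≡329
297 = 256 + 32 + 8 + 1, so 403^297 ≡ 329·360·147·403 ≡ 294 (mod 587)
y^r · r^s ≡ 292·294 = 85848 ≡ 146 (mod 587)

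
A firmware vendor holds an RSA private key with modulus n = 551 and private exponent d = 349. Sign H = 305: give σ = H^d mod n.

H^2 ≡ 305^2 = 93025 ≡ 457
H^4 ≡ 457^2 = 208849 ≡ 20
H^8 ≡ 20^2 = 400
H^16 ≡ 400^2 = 160000 ≡ 210
H^32 ≡ 210^2 = 44100 ≡ 20
H^64 ≡ 20^2 = 400
H^128 ≡ 400^2 = 160000 ≡ 210
H^256 ≡ 210^2 = 44100 ≡ 20
349 = 256 + 64 + 16 + 8 + 4 + 1, so H^349 ≡ 20·400·210·400·20·305 ≡ 172 (mod 551)

172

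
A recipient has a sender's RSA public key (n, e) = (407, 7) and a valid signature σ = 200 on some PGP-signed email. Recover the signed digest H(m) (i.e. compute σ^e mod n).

σ^7 mod 407 = 183

183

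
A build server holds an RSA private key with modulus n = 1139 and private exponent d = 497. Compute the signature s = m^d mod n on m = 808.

m^2 ≡ 808^2 = 652864 ≡ 217
m^4 ≡ 217^2 = 47089 ≡ 390
m^8 ≡ 390^2 = 152100 ≡ 613
m^16 ≡ 613^2 = 375769 ≡ 1038
m^32 ≡ 1038^2 = 1077444 ≡ 1089
m^64 ≡ 1089^2 = 1185921 ≡ 222
m^128 ≡ 222^2 = 49284 ≡ 307
m^256 ≡ 307^2 = 94249 ≡ 851
497 = 256 + 128 + 64 + 32 + 16 + 1, so m^497 ≡ 851·307·222·1089·1038·808 ≡ 485 (mod 1139)

485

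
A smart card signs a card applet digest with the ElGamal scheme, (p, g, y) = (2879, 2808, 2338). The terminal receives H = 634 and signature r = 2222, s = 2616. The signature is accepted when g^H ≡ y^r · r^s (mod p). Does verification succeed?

Left side g^H mod p:
2808^2 = 7884864 ≡ 2162
2808^4 ≡ 2162^2 = 4674244 ≡ 1627
2808^8 ≡ 1627^2 = 2647129 ≡ 1328
2808^16 ≡ 1328^2 = 1763584 ≡ 1636
2808^32 ≡ 1636^2 = 2676496 ≡ 1905
2808^64 ≡ 1905^2 = 3629025 ≡ 1485
2808^128 ≡ 1485^2 = 2205225 ≡ 2790
2808^256 ≡ 2790^2 = 7784100 ≡ 2163
2808^512 ≡ 2163^2 = 4678569 ≡ 194
634 = 512 + 64 + 32 + 16 + 8 + 2, so 2808^634 ≡ 194·1485·1905·1636·1328·2162 ≡ 1123 (mod 2879)
Right side y^r · r^s mod p:
2338^2 = 5466244 ≡ 1902
2338^4 ≡ 1902^2 = 3617604 ≡ 1580
2338^8 ≡ 1580^2 = 2496400 ≡ 307
2338^16 ≡ 307^2 = 94249 ≡ 2121
2338^32 ≡ 2121^2 = 4498641 ≡ 1643
2338^64 ≡ 1643^2 = 2699449 ≡ 1826
2338^128 ≡ 1826^2 = 3334276 ≡ 394
2338^256 ≡ 394^2 = 155236 ≡ 2649
2338^512 ≡ 2649^2 = 7017201 ≡ 1078
2338^1024 ≡ 1078^2 = 1162084 ≡ 1847
2338^2048 ≡ 1847^2 = 3411409 ≡ 2673
2222 = 2048 + 128 + 32 + 8 + 4 + 2, so 2338^2222 ≡ 2673·394·1643·307·1580·1902 ≡ 538 (mod 2879)
2222^2 = 4937284 ≡ 2678
2222^4 ≡ 2678^2 = 7171684 ≡ 95
2222^8 ≡ 95^2 = 9025 ≡ 388
2222^16 ≡ 388^2 = 150544 ≡ 836
2222^32 ≡ 836^2 = 698896 ≡ 2178
2222^64 ≡ 2178^2 = 4743684 ≡ 1971
2222^128 ≡ 1971^2 = 3884841 ≡ 1070
2222^256 ≡ 1070^2 = 1144900 ≡ 1937
2222^512 ≡ 1937^2 = 3751969 ≡ 632
2222^1024 ≡ 632^2 = 399424 ≡ 2122
2222^2048 ≡ 2122^2 = 4502884 ≡ 128
2616 = 2048 + 512 + 32 + 16 + 8, so 2222^2616 ≡ 128·632·2178·836·388 ≡ 671 (mod 2879)
538·671 = 360998 ≡ 1123 (mod 2879)
1123 ≡ 1123 (mod 2879), so the signature is genuine.

passes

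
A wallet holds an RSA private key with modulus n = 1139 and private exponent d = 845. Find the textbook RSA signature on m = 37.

29

m^2 ≡ 37^2 = 1369 ≡ 230
m^4 ≡ 230^2 = 52900 ≡ 506
m^8 ≡ 506^2 = 256036 ≡ 900
m^16 ≡ 900^2 = 810000 ≡ 171
m^32 ≡ 171^2 = 29241 ≡ 766
m^64 ≡ 766^2 = 586756 ≡ 171
m^128 ≡ 171^2 = 29241 ≡ 766
m^256 ≡ 766^2 = 586756 ≡ 171
m^512 ≡ 171^2 = 29241 ≡ 766
845 = 512 + 256 + 64 + 8 + 4 + 1, so m^845 ≡ 766·171·171·900·506·37 ≡ 29 (mod 1139)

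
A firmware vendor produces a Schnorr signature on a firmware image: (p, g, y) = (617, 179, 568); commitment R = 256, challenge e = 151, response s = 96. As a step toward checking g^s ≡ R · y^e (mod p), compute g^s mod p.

369

179^2 = 32041 ≡ 574
179^4 ≡ 574^2 = 329476 ≡ 615
179^8 ≡ 615^2 = 378225 ≡ 4
179^16 ≡ 4^2 = 16
179^32 ≡ 16^2 = 256
179^64 ≡ 256^2 = 65536 ≡ 134
96 = 64 + 32, so 179^96 ≡ 134·256 ≡ 369 (mod 617)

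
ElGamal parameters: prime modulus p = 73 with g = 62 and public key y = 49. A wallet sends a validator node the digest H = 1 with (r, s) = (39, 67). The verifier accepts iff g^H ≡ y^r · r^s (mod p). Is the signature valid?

Left side g^H mod p:
62^1 mod 73 = 62
Right side y^r · r^s mod p:
49^2 = 2401 ≡ 65
49^4 ≡ 65^2 = 4225 ≡ 64
49^8 ≡ 64^2 = 4096 ≡ 8
49^16 ≡ 8^2 = 64
49^32 ≡ 64^2 = 4096 ≡ 8
39 = 32 + 4 + 2 + 1, so 49^39 ≡ 8·64·65·49 ≡ 46 (mod 73)
39^2 = 1521 ≡ 61
39^4 ≡ 61^2 = 3721 ≡ 71
39^8 ≡ 71^2 = 5041 ≡ 4
39^16 ≡ 4^2 = 16
39^32 ≡ 16^2 = 256 ≡ 37
39^64 ≡ 37^2 = 1369 ≡ 55
67 = 64 + 2 + 1, so 39^67 ≡ 55·61·39 ≡ 29 (mod 73)
46·29 = 1334 ≡ 20 (mod 73)
62 ≠ 20, so verification fails.

invalid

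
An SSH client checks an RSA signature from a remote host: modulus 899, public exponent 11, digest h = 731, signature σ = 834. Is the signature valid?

Squares mod 899: σ^1≡834, σ^2≡629, σ^4≡81, σ^8≡268
11 = 8 + 2 + 1, so σ^11 ≡ 268·629·834 ≡ 731 (mod 899)
Since 731 equals the digest 731, verification succeeds.

valid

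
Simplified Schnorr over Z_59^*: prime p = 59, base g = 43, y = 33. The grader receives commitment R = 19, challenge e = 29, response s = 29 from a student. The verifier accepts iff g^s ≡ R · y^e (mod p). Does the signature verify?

does not verify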